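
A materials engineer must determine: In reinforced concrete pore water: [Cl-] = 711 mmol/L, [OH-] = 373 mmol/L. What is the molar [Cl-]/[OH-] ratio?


Threshold parameter = [Cl-] / [OH-] (molar basis; both in mmol/L, so units cancel)
Ratio = 711 / 373 = 1.91

1.91


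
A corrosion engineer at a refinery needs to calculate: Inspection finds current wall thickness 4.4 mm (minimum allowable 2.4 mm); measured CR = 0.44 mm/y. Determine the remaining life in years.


Apply the remaining-life relation: RL = (t_current − t_min) / CR
RL = (4.4 − 2.4) / 0.44 = 2.0 / 0.44 = 4.5 years

4.5 years


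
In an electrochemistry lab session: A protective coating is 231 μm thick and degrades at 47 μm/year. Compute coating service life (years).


Service life = thickness / degradation rate
Life = 231 / 47 = 4.9 years

4.9 years


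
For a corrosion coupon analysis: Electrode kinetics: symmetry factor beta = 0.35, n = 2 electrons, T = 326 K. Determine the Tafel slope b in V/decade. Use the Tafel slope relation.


Apply the Tafel slope relation: b = 2.303*R*T/(beta*n*F)
Numerator: 2.303 * 8.314 * 326 = 6241.97
Denominator: 0.35 * 2 * 96485 = 67539.5
b = 6241.97 / 67539.5 = 0.092 V/decade

0.092 V/decade


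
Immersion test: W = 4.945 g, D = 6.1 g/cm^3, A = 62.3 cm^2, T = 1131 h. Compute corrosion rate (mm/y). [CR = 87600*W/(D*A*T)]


Apply the mm/y weight-loss relation: CR = 87600 * W / (D * A * T)
Numerator: 87600 * 4.945 = 433182.0
Denominator: 6.1 * 62.3 * 1131 = 429813.93
CR = 433182.0 / 429813.93 = 1.0078 mm/y

1.0078 mm/y


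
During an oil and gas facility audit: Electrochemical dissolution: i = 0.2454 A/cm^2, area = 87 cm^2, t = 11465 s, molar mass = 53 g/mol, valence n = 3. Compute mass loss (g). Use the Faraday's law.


Apply Faraday's law: m = i*A*t*M / (n*F)
Total charge passed Q = i*A*t = 0.2454*87*11465 = 244775.457 C
m = Q*M/(n*F) = 244775.457*53/(3*96485) = 44.8191 g

44.8191 g


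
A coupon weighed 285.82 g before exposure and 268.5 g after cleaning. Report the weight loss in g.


Weight loss = initial − final
WL = 285.82 − 268.5 = 17.32 g

17.32 g


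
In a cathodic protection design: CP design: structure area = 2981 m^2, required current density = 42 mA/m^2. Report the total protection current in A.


I = area * current density, then convert mA → A (÷1000)
I = 2981 * 42 / 1000 = 125.2 A

125.2 A


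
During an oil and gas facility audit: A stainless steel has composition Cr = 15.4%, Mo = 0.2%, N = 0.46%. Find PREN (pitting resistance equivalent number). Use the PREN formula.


Apply the PREN formula: PREN = Cr + 3.3*Mo + 16*N
PREN = 15.4 + 3.3*0.2 + 16*0.46
PREN = 15.4 + 0.66 + 7.36 = 23.42

23.42


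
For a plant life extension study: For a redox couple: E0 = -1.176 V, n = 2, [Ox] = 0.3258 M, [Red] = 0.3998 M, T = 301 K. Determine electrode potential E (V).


Apply the Nernst equation: E = E0 + (RT/nF)*ln([Ox]/[Red])
Step 1: RT/nF = 8.314*301/(2*96485) = 0.01296841 V
Step 2: [Ox]/[Red] = 0.3258/0.3998 = 0.814907
Step 3: ln(0.814907) = -0.204681
Step 4: correction = 0.01296841 * -0.204681 = -0.0027 V
E = -1.176 + -0.0027 = -1.1787 V

-1.1787 V


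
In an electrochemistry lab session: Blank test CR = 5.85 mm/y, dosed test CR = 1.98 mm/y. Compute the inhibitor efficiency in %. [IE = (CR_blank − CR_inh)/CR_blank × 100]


Apply the inhibitor-efficiency definition: IE = (CR_blank − CR_inh)/CR_blank × 100
IE = (5.85 − 1.98) / 5.85 × 100
IE = 3.87 / 5.85 × 100 = 66.2 %

66.2 %


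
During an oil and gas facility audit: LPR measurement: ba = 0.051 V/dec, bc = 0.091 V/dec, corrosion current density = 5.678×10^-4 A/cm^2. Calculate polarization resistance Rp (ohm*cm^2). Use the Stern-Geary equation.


Apply the Stern-Geary equation: Rp = ba*bc / (2.303*icorr*(ba+bc))
ba*bc = 0.051*0.091 = 0.004641
ba+bc = 0.142; 2.303*icorr*(ba+bc) = 2.303*5.678×10^-4*0.142 = 1.8568536×10^-4
Rp = 0.004641 / 1.8568536×10^-4 = 24.99 ohm*cm^2

24.99 ohm*cm^2


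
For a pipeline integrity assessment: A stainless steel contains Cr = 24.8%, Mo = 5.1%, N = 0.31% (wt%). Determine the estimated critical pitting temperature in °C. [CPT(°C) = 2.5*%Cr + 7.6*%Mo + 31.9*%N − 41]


Apply the ASTM G48 empirical CPT estimate: CPT(°C) = 2.5*%Cr + 7.6*%Mo + 31.9*%N − 41
2.5*24.8 = 62; 7.6*5.1 = 38.76; 31.9*0.31 = 9.889
CPT = 62 + 38.76 + 9.889 − 41 = 69.649 °C
Rounded to 0.1 °C: CPT ≈ 69.6 °C

69.6 °C


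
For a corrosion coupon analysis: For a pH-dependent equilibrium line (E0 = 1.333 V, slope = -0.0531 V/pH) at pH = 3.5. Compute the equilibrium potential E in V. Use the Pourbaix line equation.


Apply the Pourbaix line equation: E = E0 + slope*pH
E = 1.333 + (-0.0531)*3.5 = 1.333 + (-0.18585) = 1.14715 V
Rounded to 3 decimal places: E = 1.147 V

1.147 V


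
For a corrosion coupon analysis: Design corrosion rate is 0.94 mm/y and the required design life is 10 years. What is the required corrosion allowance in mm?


Corrosion allowance = CR × design life
CA = 0.94 * 10 = 9.4 mm

9.4 mm


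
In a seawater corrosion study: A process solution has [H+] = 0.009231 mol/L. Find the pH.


pH = −log10[H+]
pH = −log10(0.009231) = 2.03

2.03


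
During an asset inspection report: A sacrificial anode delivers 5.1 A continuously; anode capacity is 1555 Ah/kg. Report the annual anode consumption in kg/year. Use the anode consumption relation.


Annual consumption = current * hours per year / capacity
Rate = 5.1 * 8760 / 1555 = 28.7 kg/year

28.7 kg/year


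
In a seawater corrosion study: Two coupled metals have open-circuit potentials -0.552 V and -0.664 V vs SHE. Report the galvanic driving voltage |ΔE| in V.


Driving voltage is the absolute potential difference.
|ΔE| = |-0.552 − (-0.664)| = 0.112 V

0.112 V


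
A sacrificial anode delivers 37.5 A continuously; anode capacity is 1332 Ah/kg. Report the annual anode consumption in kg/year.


Annual consumption = current * hours per year / capacity
Rate = 37.5 * 8760 / 1332 = 246.6 kg/year

246.6 kg/year


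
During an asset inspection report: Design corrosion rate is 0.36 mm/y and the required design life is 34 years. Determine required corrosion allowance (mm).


Corrosion allowance = CR × design life
CA = 0.36 * 34 = 12.24 mm

12.24 mm


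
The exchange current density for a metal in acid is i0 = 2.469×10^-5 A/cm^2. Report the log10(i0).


i0 = 2.469×10^-5 A/cm^2
log10(i0) = -4.607

-4.607


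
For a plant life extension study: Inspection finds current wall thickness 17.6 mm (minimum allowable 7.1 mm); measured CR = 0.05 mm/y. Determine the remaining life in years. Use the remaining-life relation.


Apply the remaining-life relation: RL = (t_current − t_min) / CR
RL = (17.6 − 7.1) / 0.05 = 10.5 / 0.05 = 210.0 years

210.0 years


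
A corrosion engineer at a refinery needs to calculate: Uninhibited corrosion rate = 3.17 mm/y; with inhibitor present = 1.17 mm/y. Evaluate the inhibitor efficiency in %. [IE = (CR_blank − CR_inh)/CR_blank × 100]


Apply the inhibitor-efficiency definition: IE = (CR_blank − CR_inh)/CR_blank × 100
IE = (3.17 − 1.17) / 3.17 × 100
IE = 2.0 / 3.17 × 100 = 63.1 %

63.1 %


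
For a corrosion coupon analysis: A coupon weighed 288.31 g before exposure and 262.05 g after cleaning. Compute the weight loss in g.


Weight loss = initial − final
WL = 288.31 − 262.05 = 26.26 g

26.26 g


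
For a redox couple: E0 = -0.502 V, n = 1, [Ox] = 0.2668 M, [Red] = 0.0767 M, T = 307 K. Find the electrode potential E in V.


Apply the Nernst equation: E = E0 + (RT/nF)*ln([Ox]/[Red])
Step 1: RT/nF = 8.314*307/(1*96485) = 0.02645383 V
Step 2: [Ox]/[Red] = 0.2668/0.0767 = 3.478488
Step 3: ln(3.478488) = 1.246598
Step 4: correction = 0.02645383 * 1.246598 = 0.033 V
E = -0.502 + 0.033 = -0.469 V

-0.469 V


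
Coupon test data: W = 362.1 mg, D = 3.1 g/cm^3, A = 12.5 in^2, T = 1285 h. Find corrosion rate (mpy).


Apply the mpy weight-loss relation: CR = 534 * W / (D * A * T)
Numerator: 534 * 362.1 = 193361.4
Denominator: 3.1 * 12.5 * 1285 = 49793.75
CR = 193361.4 / 49793.75 = 3.88325 mpy

3.88325 mpy


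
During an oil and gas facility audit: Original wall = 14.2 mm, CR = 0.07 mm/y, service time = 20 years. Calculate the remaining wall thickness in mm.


Remaining wall = original − CR × time
t = 14.2 − 0.07*20 = 14.2 − 1.4 = 12.8 mm

12.8 mm


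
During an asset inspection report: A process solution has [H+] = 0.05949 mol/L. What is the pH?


pH = −log10[H+]
pH = −log10(0.05949) = 1.23

1.23


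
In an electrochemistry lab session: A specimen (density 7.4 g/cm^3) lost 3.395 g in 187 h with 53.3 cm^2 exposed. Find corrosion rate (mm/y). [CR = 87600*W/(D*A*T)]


Apply the mm/y weight-loss relation: CR = 87600 * W / (D * A * T)
Numerator: 87600 * 3.395 = 297402.0
Denominator: 7.4 * 53.3 * 187 = 73756.54
CR = 297402.0 / 73756.54 = 4.0322 mm/y

4.0322 mm/y


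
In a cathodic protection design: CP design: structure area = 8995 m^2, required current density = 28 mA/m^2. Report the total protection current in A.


I = area * current density, then convert mA → A (÷1000)
I = 8995 * 28 / 1000 = 251.86 A

251.86 A


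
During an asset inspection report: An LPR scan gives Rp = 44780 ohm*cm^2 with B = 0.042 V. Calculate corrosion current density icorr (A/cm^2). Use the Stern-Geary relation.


Apply the Stern-Geary relation: icorr = B / Rp
icorr = 0.042 / 44780 = 9.379×10^-7 A/cm^2

9.379×10^-7 A/cm^2


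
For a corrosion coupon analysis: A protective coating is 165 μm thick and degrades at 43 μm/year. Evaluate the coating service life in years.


Service life = thickness / degradation rate
Life = 165 / 43 = 3.8 years

3.8 years


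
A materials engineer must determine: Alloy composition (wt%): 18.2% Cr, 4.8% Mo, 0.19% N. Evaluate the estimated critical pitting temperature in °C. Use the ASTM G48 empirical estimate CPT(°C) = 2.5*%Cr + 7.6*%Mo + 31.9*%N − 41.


Apply the ASTM G48 empirical CPT estimate: CPT(°C) = 2.5*%Cr + 7.6*%Mo + 31.9*%N − 41
2.5*18.2 = 45.5; 7.6*4.8 = 36.48; 31.9*0.19 = 6.061
CPT = 45.5 + 36.48 + 6.061 − 41 = 47.041 °C
Rounded to 0.1 °C: CPT ≈ 47.0 °C

47.0 °C


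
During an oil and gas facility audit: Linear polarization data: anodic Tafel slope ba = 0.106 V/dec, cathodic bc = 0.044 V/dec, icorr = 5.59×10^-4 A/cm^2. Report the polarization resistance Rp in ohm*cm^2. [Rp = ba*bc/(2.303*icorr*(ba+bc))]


Apply the Stern-Geary equation: Rp = ba*bc / (2.303*icorr*(ba+bc))
ba*bc = 0.106*0.044 = 0.004664
ba+bc = 0.15; 2.303*icorr*(ba+bc) = 2.303*5.59×10^-4*0.15 = 1.9310655×10^-4
Rp = 0.004664 / 1.9310655×10^-4 = 24.2 ohm*cm^2

24.2 ohm*cm^2


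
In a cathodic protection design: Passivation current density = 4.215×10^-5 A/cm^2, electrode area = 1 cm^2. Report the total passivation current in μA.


I = i_pass * A, then convert A → μA (×10^6)
I = 4.215×10^-5 * 1 * 10^6 = 42.15 μA

42.15 μA


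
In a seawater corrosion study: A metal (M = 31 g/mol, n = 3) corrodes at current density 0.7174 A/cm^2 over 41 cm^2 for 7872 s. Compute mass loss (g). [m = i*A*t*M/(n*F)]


Apply Faraday's law: m = i*A*t*M / (n*F)
Total charge passed Q = i*A*t = 0.7174*41*7872 = 231542.2848 C
m = Q*M/(n*F) = 231542.2848*31/(3*96485) = 24.7977 g

24.7977 g


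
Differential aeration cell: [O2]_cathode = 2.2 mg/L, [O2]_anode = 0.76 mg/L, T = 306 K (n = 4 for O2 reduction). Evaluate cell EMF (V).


Apply the Nernst concentration-cell relation: E = (RT/nF)*ln(C_cathode/C_anode)
RT/nF = 8.314*306/(4*96485) = 0.00659192 V
ln(2.2/0.76) = 1.06289
E = 0.00659192 * 1.06289 = 0.00701 V

0.00701 V


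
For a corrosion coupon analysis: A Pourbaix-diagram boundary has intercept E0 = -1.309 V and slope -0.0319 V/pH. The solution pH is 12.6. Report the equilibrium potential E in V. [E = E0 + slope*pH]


Apply the Pourbaix line equation: E = E0 + slope*pH
E = -1.309 + (-0.0319)*12.6 = -1.309 + (-0.40194) = -1.71094 V
Rounded to 3 decimal places: E = -1.711 V

-1.711 V


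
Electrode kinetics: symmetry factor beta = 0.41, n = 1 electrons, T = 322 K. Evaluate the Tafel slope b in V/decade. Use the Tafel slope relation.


Apply the Tafel slope relation: b = 2.303*R*T/(beta*n*F)
Numerator: 2.303 * 8.314 * 322 = 6165.38
Denominator: 0.41 * 1 * 96485 = 39558.85
b = 6165.38 / 39558.85 = 0.156 V/decade

0.156 V/decade


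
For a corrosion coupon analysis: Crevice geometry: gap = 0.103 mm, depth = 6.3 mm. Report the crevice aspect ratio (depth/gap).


Aspect ratio = depth / gap
Ratio = 6.3 / 0.103 = 61.2

61.2


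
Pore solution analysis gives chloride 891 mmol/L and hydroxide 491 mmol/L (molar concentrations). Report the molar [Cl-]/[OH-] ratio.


Threshold parameter = [Cl-] / [OH-] (molar basis; both in mmol/L, so units cancel)
Ratio = 891 / 491 = 1.81

1.81


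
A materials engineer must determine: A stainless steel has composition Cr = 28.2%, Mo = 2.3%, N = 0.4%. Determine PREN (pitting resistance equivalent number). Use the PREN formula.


Apply the PREN formula: PREN = Cr + 3.3*Mo + 16*N
PREN = 28.2 + 3.3*2.3 + 16*0.4
PREN = 28.2 + 7.59 + 6.4 = 42.19

42.19


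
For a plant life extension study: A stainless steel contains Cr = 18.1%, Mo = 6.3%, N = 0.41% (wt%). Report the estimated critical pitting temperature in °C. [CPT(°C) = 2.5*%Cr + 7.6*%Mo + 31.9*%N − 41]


Apply the ASTM G48 empirical CPT estimate: CPT(°C) = 2.5*%Cr + 7.6*%Mo + 31.9*%N − 41
2.5*18.1 = 45.25; 7.6*6.3 = 47.88; 31.9*0.41 = 13.079
CPT = 45.25 + 47.88 + 13.079 − 41 = 65.209 °C
Rounded to 0.1 °C: CPT ≈ 65.2 °C

65.2 °C


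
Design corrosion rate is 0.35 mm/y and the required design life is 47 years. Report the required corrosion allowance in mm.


Corrosion allowance = CR × design life
CA = 0.35 * 47 = 16.45 mm

16.45 mm


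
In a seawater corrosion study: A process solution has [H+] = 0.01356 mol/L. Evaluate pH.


pH = −log10[H+]
pH = −log10(0.01356) = 1.87

1.87


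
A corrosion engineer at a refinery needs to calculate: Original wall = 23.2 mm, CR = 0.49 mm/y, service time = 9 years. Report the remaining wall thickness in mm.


Remaining wall = original − CR × time
t = 23.2 − 0.49*9 = 23.2 − 4.41 = 18.79 mm

18.79 mm


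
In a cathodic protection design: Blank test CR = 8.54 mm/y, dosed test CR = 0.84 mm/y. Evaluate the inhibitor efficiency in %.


Apply the inhibitor-efficiency definition: IE = (CR_blank − CR_inh)/CR_blank × 100
IE = (8.54 − 0.84) / 8.54 × 100
IE = 7.7 / 8.54 × 100 = 90.2 %

90.2 %


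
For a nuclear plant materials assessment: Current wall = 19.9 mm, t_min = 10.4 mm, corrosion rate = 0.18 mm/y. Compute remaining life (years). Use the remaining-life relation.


Apply the remaining-life relation: RL = (t_current − t_min) / CR
RL = (19.9 − 10.4) / 0.18 = 9.5 / 0.18 = 52.8 years

52.8 years


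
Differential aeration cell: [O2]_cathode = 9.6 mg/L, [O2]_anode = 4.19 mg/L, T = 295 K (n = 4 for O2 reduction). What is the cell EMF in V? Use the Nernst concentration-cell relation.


Apply the Nernst concentration-cell relation: E = (RT/nF)*ln(C_cathode/C_anode)
RT/nF = 8.314*295/(4*96485) = 0.00635495 V
ln(9.6/4.19) = 0.82906
E = 0.00635495 * 0.82906 = 0.00527 V

0.00527 V


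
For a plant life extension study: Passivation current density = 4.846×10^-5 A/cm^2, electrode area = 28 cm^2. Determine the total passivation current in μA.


I = i_pass * A, then convert A → μA (×10^6)
I = 4.846×10^-5 * 28 * 10^6 = 1356.88 μA

1356.88 μA


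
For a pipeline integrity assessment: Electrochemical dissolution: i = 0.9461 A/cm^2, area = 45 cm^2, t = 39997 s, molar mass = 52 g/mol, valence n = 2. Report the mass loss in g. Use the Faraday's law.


Apply Faraday's law: m = i*A*t*M / (n*F)
Total charge passed Q = i*A*t = 0.9461*45*39997 = 1702852.2765 C
m = Q*M/(n*F) = 1702852.2765*52/(2*96485) = 458.871 g

458.871 g


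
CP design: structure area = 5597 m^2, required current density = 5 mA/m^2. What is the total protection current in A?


I = area * current density, then convert mA → A (÷1000)
I = 5597 * 5 / 1000 = 27.99 A

27.99 A


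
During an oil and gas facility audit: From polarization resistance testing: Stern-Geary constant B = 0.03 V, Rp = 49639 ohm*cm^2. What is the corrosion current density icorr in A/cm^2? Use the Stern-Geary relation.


Apply the Stern-Geary relation: icorr = B / Rp
icorr = 0.03 / 49639 = 6.044×10^-7 A/cm^2

6.044×10^-7 A/cm^2


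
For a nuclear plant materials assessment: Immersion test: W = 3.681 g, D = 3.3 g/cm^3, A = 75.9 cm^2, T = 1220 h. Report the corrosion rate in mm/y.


Apply the mm/y weight-loss relation: CR = 87600 * W / (D * A * T)
Numerator: 87600 * 3.681 = 322455.6
Denominator: 3.3 * 75.9 * 1220 = 305573.4
CR = 322455.6 / 305573.4 = 1.055248 mm/y

1.055248 mm/y


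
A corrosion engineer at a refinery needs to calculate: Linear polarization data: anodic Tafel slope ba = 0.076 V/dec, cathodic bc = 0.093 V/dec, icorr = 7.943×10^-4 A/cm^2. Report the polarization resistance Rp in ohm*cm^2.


Apply the Stern-Geary equation: Rp = ba*bc / (2.303*icorr*(ba+bc))
ba*bc = 0.076*0.093 = 0.007068
ba+bc = 0.169; 2.303*icorr*(ba+bc) = 2.303*7.943×10^-4*0.169 = 3.0914712×10^-4
Rp = 0.007068 / 3.0914712×10^-4 = 22.9 ohm*cm^2

22.9 ohm*cm^2


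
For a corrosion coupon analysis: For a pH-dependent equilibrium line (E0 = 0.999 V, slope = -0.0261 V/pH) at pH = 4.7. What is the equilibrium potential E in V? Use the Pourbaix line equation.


Apply the Pourbaix line equation: E = E0 + slope*pH
E = 0.999 + (-0.0261)*4.7 = 0.999 + (-0.12267) = 0.87633 V
Rounded to 4 decimal places: E = 0.8763 V

0.8763 V


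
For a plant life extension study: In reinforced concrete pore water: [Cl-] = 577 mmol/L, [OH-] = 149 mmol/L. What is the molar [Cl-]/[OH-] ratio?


Threshold parameter = [Cl-] / [OH-] (molar basis; both in mmol/L, so units cancel)
Ratio = 577 / 149 = 3.87

3.87


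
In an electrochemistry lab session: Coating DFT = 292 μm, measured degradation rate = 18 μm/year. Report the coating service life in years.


Service life = thickness / degradation rate
Life = 292 / 18 = 16.2 years

16.2 years


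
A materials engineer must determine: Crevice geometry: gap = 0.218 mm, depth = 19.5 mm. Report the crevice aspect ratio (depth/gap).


Aspect ratio = depth / gap
Ratio = 19.5 / 0.218 = 89.4

89.4


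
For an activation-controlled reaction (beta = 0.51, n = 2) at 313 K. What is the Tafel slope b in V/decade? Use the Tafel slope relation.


Apply the Tafel slope relation: b = 2.303*R*T/(beta*n*F)
Numerator: 2.303 * 8.314 * 313 = 5993.06
Denominator: 0.51 * 2 * 96485 = 98414.7
b = 5993.06 / 98414.7 = 0.061 V/decade

0.061 V/decade


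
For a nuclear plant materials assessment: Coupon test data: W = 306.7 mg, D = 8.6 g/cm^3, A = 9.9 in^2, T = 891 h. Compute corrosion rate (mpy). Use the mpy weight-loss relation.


Apply the mpy weight-loss relation: CR = 534 * W / (D * A * T)
Numerator: 534 * 306.7 = 163777.8
Denominator: 8.6 * 9.9 * 891 = 75859.74
CR = 163777.8 / 75859.74 = 2.159 mpy

2.159 mpy


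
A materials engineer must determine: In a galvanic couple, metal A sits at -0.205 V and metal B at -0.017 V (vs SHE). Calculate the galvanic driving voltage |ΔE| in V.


Driving voltage is the absolute potential difference.
|ΔE| = |-0.205 − (-0.017)| = 0.188 V

0.188 V


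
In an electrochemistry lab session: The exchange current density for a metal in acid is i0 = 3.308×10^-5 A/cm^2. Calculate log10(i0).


i0 = 3.308×10^-5 A/cm^2
log10(i0) = -4.48

-4.48


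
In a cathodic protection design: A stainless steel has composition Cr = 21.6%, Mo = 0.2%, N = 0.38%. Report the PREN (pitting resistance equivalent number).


Apply the PREN formula: PREN = Cr + 3.3*Mo + 16*N
PREN = 21.6 + 3.3*0.2 + 16*0.38
PREN = 21.6 + 0.66 + 6.08 = 28.34

28.34


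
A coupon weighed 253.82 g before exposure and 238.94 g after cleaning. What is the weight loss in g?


Weight loss = initial − final
WL = 253.82 − 238.94 = 14.88 g

14.88 g


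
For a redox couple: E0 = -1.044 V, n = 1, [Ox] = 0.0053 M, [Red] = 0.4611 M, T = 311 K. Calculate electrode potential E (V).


Apply the Nernst equation: E = E0 + (RT/nF)*ln([Ox]/[Red])
Step 1: RT/nF = 8.314*311/(1*96485) = 0.02679851 V
Step 2: [Ox]/[Red] = 0.0053/0.4611 = 0.011494
Step 3: ln(0.011494) = -4.46593
Step 4: correction = 0.02679851 * -4.46593 = -0.1197 V
E = -1.044 + -0.1197 = -1.1637 V

-1.1637 V


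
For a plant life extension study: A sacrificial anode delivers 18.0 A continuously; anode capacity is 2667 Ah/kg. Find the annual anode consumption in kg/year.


Annual consumption = current * hours per year / capacity
Rate = 18.0 * 8760 / 2667 = 59.1 kg/year

59.1 kg/year


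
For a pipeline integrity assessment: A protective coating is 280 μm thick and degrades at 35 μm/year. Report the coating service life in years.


Service life = thickness / degradation rate
Life = 280 / 35 = 8.0 years

8.0 years


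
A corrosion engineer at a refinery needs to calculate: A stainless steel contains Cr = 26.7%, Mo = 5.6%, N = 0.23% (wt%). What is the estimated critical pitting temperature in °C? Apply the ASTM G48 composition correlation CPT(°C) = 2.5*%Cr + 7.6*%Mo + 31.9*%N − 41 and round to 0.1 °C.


Apply the ASTM G48 empirical CPT estimate: CPT(°C) = 2.5*%Cr + 7.6*%Mo + 31.9*%N − 41
2.5*26.7 = 66.75; 7.6*5.6 = 42.56; 31.9*0.23 = 7.337
CPT = 66.75 + 42.56 + 7.337 − 41 = 75.647 °C
Rounded to 0.1 °C: CPT ≈ 75.6 °C

75.6 °C


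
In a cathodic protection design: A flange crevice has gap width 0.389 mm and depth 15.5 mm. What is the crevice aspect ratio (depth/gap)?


Aspect ratio = depth / gap
Ratio = 15.5 / 0.389 = 39.8

39.8


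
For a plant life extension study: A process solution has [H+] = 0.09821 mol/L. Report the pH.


pH = −log10[H+]
pH = −log10(0.09821) = 1.01

1.01


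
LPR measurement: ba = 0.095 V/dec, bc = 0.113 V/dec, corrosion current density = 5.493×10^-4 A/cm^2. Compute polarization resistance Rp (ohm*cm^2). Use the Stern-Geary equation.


Apply the Stern-Geary equation: Rp = ba*bc / (2.303*icorr*(ba+bc))
ba*bc = 0.095*0.113 = 0.010735
ba+bc = 0.208; 2.303*icorr*(ba+bc) = 2.303*5.493×10^-4*0.208 = 2.6312788×10^-4
Rp = 0.010735 / 2.6312788×10^-4 = 40.8 ohm*cm^2

40.8 ohm*cm^2


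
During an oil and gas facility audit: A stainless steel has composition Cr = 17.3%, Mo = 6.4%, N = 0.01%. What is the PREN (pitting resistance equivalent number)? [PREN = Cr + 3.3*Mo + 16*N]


Apply the PREN formula: PREN = Cr + 3.3*Mo + 16*N
PREN = 17.3 + 3.3*6.4 + 16*0.01
PREN = 17.3 + 21.12 + 0.16 = 38.58

38.58


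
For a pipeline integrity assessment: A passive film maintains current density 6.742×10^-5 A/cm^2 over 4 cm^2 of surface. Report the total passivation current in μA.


I = i_pass * A, then convert A → μA (×10^6)
I = 6.742×10^-5 * 4 * 10^6 = 269.68 μA

269.68 μA


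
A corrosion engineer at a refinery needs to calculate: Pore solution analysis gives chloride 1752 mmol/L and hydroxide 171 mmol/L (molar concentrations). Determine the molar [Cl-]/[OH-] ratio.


Threshold parameter = [Cl-] / [OH-] (molar basis; both in mmol/L, so units cancel)
Ratio = 1752 / 171 = 10.25

10.25


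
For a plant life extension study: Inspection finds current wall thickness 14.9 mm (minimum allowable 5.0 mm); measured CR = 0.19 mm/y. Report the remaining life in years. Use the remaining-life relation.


Apply the remaining-life relation: RL = (t_current − t_min) / CR
RL = (14.9 − 5.0) / 0.19 = 9.9 / 0.19 = 52.1 years

52.1 years


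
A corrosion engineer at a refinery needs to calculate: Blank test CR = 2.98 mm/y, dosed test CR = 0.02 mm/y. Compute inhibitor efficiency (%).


Apply the inhibitor-efficiency definition: IE = (CR_blank − CR_inh)/CR_blank × 100
IE = (2.98 − 0.02) / 2.98 × 100
IE = 2.96 / 2.98 × 100 = 99.3 %

99.3 %


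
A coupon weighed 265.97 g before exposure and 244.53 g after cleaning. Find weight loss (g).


Weight loss = initial − final
WL = 265.97 − 244.53 = 21.44 g

21.44 g


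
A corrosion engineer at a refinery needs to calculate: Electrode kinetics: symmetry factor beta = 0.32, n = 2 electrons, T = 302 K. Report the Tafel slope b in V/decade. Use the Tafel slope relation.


Apply the Tafel slope relation: b = 2.303*R*T/(beta*n*F)
Numerator: 2.303 * 8.314 * 302 = 5782.44
Denominator: 0.32 * 2 * 96485 = 61750.4
b = 5782.44 / 61750.4 = 0.094 V/decade

0.094 V/decade


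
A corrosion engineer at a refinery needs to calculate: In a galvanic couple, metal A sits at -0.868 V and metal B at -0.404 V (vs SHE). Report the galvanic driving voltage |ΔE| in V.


Driving voltage is the absolute potential difference.
|ΔE| = |-0.868 − (-0.404)| = 0.464 V

0.464 V


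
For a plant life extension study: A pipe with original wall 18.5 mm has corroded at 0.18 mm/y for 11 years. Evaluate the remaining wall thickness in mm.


Remaining wall = original − CR × time
t = 18.5 − 0.18*11 = 18.5 − 1.98 = 16.52 mm

16.52 mm


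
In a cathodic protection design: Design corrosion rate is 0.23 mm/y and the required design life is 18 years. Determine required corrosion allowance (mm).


Corrosion allowance = CR × design life
CA = 0.23 * 18 = 4.14 mm

4.14 mm


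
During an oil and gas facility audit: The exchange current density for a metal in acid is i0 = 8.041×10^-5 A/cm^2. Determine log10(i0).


i0 = 8.041×10^-5 A/cm^2
log10(i0) = -4.095

-4.095


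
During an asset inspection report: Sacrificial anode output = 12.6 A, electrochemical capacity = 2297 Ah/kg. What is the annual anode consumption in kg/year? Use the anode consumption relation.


Annual consumption = current * hours per year / capacity
Rate = 12.6 * 8760 / 2297 = 48.1 kg/year

48.1 kg/year


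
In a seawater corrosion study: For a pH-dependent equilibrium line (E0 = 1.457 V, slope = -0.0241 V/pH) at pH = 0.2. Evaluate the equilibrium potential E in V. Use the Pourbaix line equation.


Apply the Pourbaix line equation: E = E0 + slope*pH
E = 1.457 + (-0.0241)*0.2 = 1.457 + (-0.00482) = 1.45218 V
Rounded to 3 decimal places: E = 1.452 V

1.452 V


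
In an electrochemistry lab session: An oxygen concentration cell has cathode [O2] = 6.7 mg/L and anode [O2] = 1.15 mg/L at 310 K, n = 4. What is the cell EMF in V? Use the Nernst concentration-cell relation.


Apply the Nernst concentration-cell relation: E = (RT/nF)*ln(C_cathode/C_anode)
RT/nF = 8.314*310/(4*96485) = 0.00667808 V
ln(6.7/1.15) = 1.76235
E = 0.00667808 * 1.76235 = 0.01177 V

0.01177 V


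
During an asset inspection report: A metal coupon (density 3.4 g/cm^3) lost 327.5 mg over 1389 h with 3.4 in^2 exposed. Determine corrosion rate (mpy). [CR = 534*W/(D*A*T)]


Apply the mpy weight-loss relation: CR = 534 * W / (D * A * T)
Numerator: 534 * 327.5 = 174885.0
Denominator: 3.4 * 3.4 * 1389 = 16056.84
CR = 174885.0 / 16056.84 = 10.89162 mpy

10.89162 mpy


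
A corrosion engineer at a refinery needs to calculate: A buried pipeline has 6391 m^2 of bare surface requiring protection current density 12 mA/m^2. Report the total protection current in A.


I = area * current density, then convert mA → A (÷1000)
I = 6391 * 12 / 1000 = 76.69 A

76.69 A


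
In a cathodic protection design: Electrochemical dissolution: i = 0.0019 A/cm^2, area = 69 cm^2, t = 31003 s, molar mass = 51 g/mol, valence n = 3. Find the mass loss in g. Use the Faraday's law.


Apply Faraday's law: m = i*A*t*M / (n*F)
Total charge passed Q = i*A*t = 0.0019*69*31003 = 4064.4933 C
m = Q*M/(n*F) = 4064.4933*51/(3*96485) = 0.71614 g

0.71614 g


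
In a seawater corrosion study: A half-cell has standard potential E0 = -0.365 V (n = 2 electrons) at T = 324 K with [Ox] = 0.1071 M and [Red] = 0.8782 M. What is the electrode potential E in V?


Apply the Nernst equation: E = E0 + (RT/nF)*ln([Ox]/[Red])
Step 1: RT/nF = 8.314*324/(2*96485) = 0.01395935 V
Step 2: [Ox]/[Red] = 0.1071/0.8782 = 0.121954
Step 3: ln(0.121954) = -2.104111
Step 4: correction = 0.01395935 * -2.104111 = -0.029 V
E = -0.365 + -0.029 = -0.394 V

-0.394 V


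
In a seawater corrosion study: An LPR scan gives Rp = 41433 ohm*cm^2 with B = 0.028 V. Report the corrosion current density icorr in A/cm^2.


Apply the Stern-Geary relation: icorr = B / Rp
icorr = 0.028 / 41433 = 6.758×10^-7 A/cm^2

6.758×10^-7 A/cm^2


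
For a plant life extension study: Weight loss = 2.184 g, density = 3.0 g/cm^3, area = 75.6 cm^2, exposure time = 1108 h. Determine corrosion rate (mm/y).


Apply the mm/y weight-loss relation: CR = 87600 * W / (D * A * T)
Numerator: 87600 * 2.184 = 191318.4
Denominator: 3.0 * 75.6 * 1108 = 251294.4
CR = 191318.4 / 251294.4 = 0.761332 mm/y

0.761332 mm/y


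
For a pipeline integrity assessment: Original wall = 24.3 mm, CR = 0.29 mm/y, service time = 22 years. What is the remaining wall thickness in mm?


Remaining wall = original − CR × time
t = 24.3 − 0.29*22 = 24.3 − 6.38 = 17.92 mm

17.92 mm


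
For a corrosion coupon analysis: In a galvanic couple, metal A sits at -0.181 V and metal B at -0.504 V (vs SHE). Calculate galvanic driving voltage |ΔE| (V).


Driving voltage is the absolute potential difference.
|ΔE| = |-0.181 − (-0.504)| = 0.323 V

0.323 V


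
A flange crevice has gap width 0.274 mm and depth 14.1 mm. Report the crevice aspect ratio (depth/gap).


Aspect ratio = depth / gap
Ratio = 14.1 / 0.274 = 51.5

51.5


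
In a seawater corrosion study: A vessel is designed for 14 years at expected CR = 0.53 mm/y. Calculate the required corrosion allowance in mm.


Corrosion allowance = CR × design life
CA = 0.53 * 14 = 7.42 mm

7.42 mm


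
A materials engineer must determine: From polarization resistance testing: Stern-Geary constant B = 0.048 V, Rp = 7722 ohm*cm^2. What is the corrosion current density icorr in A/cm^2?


Apply the Stern-Geary relation: icorr = B / Rp
icorr = 0.048 / 7722 = 6.216×10^-6 A/cm^2

6.216×10^-6 A/cm^2


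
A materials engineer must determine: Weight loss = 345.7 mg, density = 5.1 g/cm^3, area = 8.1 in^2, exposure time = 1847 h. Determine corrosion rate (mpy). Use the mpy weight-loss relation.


Apply the mpy weight-loss relation: CR = 534 * W / (D * A * T)
Numerator: 534 * 345.7 = 184603.8
Denominator: 5.1 * 8.1 * 1847 = 76299.57
CR = 184603.8 / 76299.57 = 2.419 mpy

2.419 mpy


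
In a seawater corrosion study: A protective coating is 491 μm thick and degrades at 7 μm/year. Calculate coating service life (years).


Service life = thickness / degradation rate
Life = 491 / 7 = 70.1 years

70.1 years


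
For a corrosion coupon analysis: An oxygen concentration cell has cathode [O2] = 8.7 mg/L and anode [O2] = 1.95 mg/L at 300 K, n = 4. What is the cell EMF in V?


Apply the Nernst concentration-cell relation: E = (RT/nF)*ln(C_cathode/C_anode)
RT/nF = 8.314*300/(4*96485) = 0.00646266 V
ln(8.7/1.95) = 1.49549
E = 0.00646266 * 1.49549 = 0.00966 V

0.00966 V


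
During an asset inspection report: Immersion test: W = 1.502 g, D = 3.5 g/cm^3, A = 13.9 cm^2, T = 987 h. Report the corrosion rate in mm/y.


Apply the mm/y weight-loss relation: CR = 87600 * W / (D * A * T)
Numerator: 87600 * 1.502 = 131575.2
Denominator: 3.5 * 13.9 * 987 = 48017.55
CR = 131575.2 / 48017.55 = 2.7401 mm/y

2.7401 mm/y


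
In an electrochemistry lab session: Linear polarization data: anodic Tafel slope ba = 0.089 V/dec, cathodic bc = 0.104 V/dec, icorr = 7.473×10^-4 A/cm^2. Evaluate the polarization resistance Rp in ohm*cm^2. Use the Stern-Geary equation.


Apply the Stern-Geary equation: Rp = ba*bc / (2.303*icorr*(ba+bc))
ba*bc = 0.089*0.104 = 0.009256
ba+bc = 0.193; 2.303*icorr*(ba+bc) = 2.303*7.473×10^-4*0.193 = 3.3215916×10^-4
Rp = 0.009256 / 3.3215916×10^-4 = 27.9 ohm*cm^2

27.9 ohm*cm^2


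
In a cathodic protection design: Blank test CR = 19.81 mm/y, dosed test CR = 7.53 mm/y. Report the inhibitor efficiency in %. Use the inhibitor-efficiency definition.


Apply the inhibitor-efficiency definition: IE = (CR_blank − CR_inh)/CR_blank × 100
IE = (19.81 − 7.53) / 19.81 × 100
IE = 12.28 / 19.81 × 100 = 62.0 %

62.0 %


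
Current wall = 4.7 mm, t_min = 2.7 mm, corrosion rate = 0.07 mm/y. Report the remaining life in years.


Apply the remaining-life relation: RL = (t_current − t_min) / CR
RL = (4.7 − 2.7) / 0.07 = 2.0 / 0.07 = 28.6 years

28.6 years


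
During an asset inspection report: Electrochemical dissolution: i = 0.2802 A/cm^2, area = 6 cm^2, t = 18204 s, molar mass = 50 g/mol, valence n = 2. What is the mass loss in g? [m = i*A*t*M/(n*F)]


Apply Faraday's law: m = i*A*t*M / (n*F)
Total charge passed Q = i*A*t = 0.2802*6*18204 = 30604.5648 C
m = Q*M/(n*F) = 30604.5648*50/(2*96485) = 7.93 g

7.93 g


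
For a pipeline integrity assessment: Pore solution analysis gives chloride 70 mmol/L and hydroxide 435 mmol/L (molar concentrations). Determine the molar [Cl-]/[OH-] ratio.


Threshold parameter = [Cl-] / [OH-] (molar basis; both in mmol/L, so units cancel)
Ratio = 70 / 435 = 0.16

0.16


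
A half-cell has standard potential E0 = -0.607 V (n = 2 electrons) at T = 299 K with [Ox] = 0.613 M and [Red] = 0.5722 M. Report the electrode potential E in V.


Apply the Nernst equation: E = E0 + (RT/nF)*ln([Ox]/[Red])
Step 1: RT/nF = 8.314*299/(2*96485) = 0.01288224 V
Step 2: [Ox]/[Red] = 0.613/0.5722 = 1.071304
Step 3: ln(1.071304) = 0.068877
Step 4: correction = 0.01288224 * 0.068877 = 0.0009 V
E = -0.607 + 0.0009 = -0.6061 V

-0.6061 V


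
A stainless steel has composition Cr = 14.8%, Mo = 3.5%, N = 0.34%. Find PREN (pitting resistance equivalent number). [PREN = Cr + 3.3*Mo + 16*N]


Apply the PREN formula: PREN = Cr + 3.3*Mo + 16*N
PREN = 14.8 + 3.3*3.5 + 16*0.34
PREN = 14.8 + 11.55 + 5.44 = 31.79

31.79


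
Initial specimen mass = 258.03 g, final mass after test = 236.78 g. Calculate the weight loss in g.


Weight loss = initial − final
WL = 258.03 − 236.78 = 21.25 g

21.25 g


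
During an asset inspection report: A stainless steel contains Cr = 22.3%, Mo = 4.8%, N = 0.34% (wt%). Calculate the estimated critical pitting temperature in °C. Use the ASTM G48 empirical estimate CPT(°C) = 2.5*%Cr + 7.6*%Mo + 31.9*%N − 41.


Apply the ASTM G48 empirical CPT estimate: CPT(°C) = 2.5*%Cr + 7.6*%Mo + 31.9*%N − 41
2.5*22.3 = 55.75; 7.6*4.8 = 36.48; 31.9*0.34 = 10.846
CPT = 55.75 + 36.48 + 10.846 − 41 = 62.076 °C
Rounded to 0.1 °C: CPT ≈ 62.1 °C

62.1 °C


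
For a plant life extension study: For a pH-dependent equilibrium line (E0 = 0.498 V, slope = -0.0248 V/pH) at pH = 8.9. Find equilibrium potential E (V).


Apply the Pourbaix line equation: E = E0 + slope*pH
E = 0.498 + (-0.0248)*8.9 = 0.498 + (-0.22072) = 0.27728 V
Rounded to 3 decimal places: E = 0.277 V

0.277 V


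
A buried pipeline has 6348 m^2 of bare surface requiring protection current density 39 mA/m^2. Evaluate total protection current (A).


I = area * current density, then convert mA → A (÷1000)
I = 6348 * 39 / 1000 = 247.57 A

247.57 A


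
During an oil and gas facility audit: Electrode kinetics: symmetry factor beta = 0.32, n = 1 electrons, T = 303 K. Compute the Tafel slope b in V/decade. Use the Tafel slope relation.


Apply the Tafel slope relation: b = 2.303*R*T/(beta*n*F)
Numerator: 2.303 * 8.314 * 303 = 5801.58
Denominator: 0.32 * 1 * 96485 = 30875.2
b = 5801.58 / 30875.2 = 0.188 V/decade

0.188 V/decade


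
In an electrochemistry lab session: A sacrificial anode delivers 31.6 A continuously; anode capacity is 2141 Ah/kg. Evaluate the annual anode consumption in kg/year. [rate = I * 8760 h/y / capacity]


Annual consumption = current * hours per year / capacity
Rate = 31.6 * 8760 / 2141 = 129.3 kg/year

129.3 kg/year


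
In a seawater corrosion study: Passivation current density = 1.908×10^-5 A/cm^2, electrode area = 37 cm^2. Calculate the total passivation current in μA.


I = i_pass * A, then convert A → μA (×10^6)
I = 1.908×10^-5 * 37 * 10^6 = 705.96 μA

705.96 μA


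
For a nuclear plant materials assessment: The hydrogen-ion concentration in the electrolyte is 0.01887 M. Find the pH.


pH = −log10[H+]
pH = −log10(0.01887) = 1.72

1.72


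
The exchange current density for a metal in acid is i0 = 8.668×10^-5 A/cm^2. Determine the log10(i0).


i0 = 8.668×10^-5 A/cm^2
log10(i0) = -4.062

-4.062


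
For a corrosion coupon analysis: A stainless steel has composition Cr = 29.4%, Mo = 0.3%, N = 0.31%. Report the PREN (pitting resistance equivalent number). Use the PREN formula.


Apply the PREN formula: PREN = Cr + 3.3*Mo + 16*N
PREN = 29.4 + 3.3*0.3 + 16*0.31
PREN = 29.4 + 0.99 + 4.96 = 35.35

35.35


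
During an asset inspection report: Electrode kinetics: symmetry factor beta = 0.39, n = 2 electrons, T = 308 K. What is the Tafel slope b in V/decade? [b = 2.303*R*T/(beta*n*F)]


Apply the Tafel slope relation: b = 2.303*R*T/(beta*n*F)
Numerator: 2.303 * 8.314 * 308 = 5897.32
Denominator: 0.39 * 2 * 96485 = 75258.3
b = 5897.32 / 75258.3 = 0.078 V/decade

0.078 V/decade


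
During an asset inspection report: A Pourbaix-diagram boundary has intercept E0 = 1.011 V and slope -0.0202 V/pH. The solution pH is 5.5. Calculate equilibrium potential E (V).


Apply the Pourbaix line equation: E = E0 + slope*pH
E = 1.011 + (-0.0202)*5.5 = 1.011 + (-0.1111) = 0.8999 V
Rounded to 4 decimal places: E = 0.8999 V

0.8999 V


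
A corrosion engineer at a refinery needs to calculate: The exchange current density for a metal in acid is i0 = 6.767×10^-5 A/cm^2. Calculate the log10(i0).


i0 = 6.767×10^-5 A/cm^2
log10(i0) = -4.17

-4.17


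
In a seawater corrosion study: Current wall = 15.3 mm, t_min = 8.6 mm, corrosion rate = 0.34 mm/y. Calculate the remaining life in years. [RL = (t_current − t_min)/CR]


Apply the remaining-life relation: RL = (t_current − t_min) / CR
RL = (15.3 − 8.6) / 0.34 = 6.7 / 0.34 = 19.7 years

19.7 years


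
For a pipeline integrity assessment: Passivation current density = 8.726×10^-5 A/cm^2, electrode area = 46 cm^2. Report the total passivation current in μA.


I = i_pass * A, then convert A → μA (×10^6)
I = 8.726×10^-5 * 46 * 10^6 = 4013.96 μA

4013.96 μA


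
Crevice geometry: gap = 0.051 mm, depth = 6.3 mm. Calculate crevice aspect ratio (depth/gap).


Aspect ratio = depth / gap
Ratio = 6.3 / 0.051 = 123.5

123.5


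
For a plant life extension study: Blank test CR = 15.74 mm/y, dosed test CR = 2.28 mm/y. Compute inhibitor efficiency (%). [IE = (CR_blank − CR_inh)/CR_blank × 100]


Apply the inhibitor-efficiency definition: IE = (CR_blank − CR_inh)/CR_blank × 100
IE = (15.74 − 2.28) / 15.74 × 100
IE = 13.46 / 15.74 × 100 = 85.5 %

85.5 %


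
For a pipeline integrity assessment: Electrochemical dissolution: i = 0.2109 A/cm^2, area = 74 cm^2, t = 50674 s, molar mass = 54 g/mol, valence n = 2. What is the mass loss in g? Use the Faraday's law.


Apply Faraday's law: m = i*A*t*M / (n*F)
Total charge passed Q = i*A*t = 0.2109*74*50674 = 790848.8484 C
m = Q*M/(n*F) = 790848.8484*54/(2*96485) = 221.30817 g

221.30817 g


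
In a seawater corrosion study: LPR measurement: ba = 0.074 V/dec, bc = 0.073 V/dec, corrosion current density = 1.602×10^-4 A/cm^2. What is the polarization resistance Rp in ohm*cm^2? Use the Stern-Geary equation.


Apply the Stern-Geary equation: Rp = ba*bc / (2.303*icorr*(ba+bc))
ba*bc = 0.074*0.073 = 0.005402
ba+bc = 0.147; 2.303*icorr*(ba+bc) = 2.303*1.602×10^-4*0.147 = 5.4234268×10^-5
Rp = 0.005402 / 5.4234268×10^-5 = 99.6 ohm*cm^2

99.6 ohm*cm^2


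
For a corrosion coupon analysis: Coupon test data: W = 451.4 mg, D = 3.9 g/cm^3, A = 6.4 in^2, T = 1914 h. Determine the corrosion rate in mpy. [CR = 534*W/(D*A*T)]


Apply the mpy weight-loss relation: CR = 534 * W / (D * A * T)
Numerator: 534 * 451.4 = 241047.6
Denominator: 3.9 * 6.4 * 1914 = 47773.44
CR = 241047.6 / 47773.44 = 5.0456 mpy

5.0456 mpy
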